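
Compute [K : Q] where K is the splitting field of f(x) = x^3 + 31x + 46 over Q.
[K : Q] = 6

By the rational root test, any rational root of the monic integer polynomial f(x) = x^3 + 31x + 46 must be an integer dividing the constant term 46, i.e. one of ±{1, 2, 23, 46}. Evaluating: f(1) = 78, f(-1) = 14, f(2) = 116, f(-2) = -24, f(23) = 12926, f(-23) = -12834, f(46) = 98808, f(-46) = -98716; none is 0, so f has no rational root and is therefore irreducible over Q (a cubic with no linear factor over a field is irreducible). For an irreducible cubic, the Galois group is A_3 or S_3 according as the discriminant disc(f) = -4a^3 - 27b^2 = -4·(31)^3 - 27·(46)^2 = -176296 is or is not a square in Q. Here disc(f) = -176296 is not a perfect square in Q, so the Galois group of f over Q is not contained in A_3 and must be all of S_3. The splitting field has degree |S_3| = 6 over Q, so [K : Q] = 6.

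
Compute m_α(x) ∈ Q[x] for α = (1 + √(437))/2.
m_α(x) = x^2 - x - 109

From 2α - 1 = √(437), squaring gives (2α - 1)^2 = 437, i.e. 4α^2 - 4α + 1 = 437, so α^2 - α + (1 - 437)/4 = 0. Since 437 ≡ 1 (mod 4), (1 - 437)/4 = -109 ∈ Z. The polynomial x^2 - x - 109 has discriminant 1 - 4·(-109) = 437, which is not a perfect square in Q (d = 437 is squarefree and ≠ 1), so x^2 - x - 109 is irreducible over Q. It is the minimal polynomial of α.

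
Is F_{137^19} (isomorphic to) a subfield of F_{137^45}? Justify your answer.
No: F_{137^19} is not a subfield of F_{137^45}

F_{p^m} embeds in F_{p^n} iff m | n. Here 19 ∤ 45 (since 45 = 2·19 + 7 with remainder 7 ≠ 0), so F_{137^19} is not a subfield of F_{137^45}. Equivalently: if it were, the tower law would give 19 = [F_{137^19}:F_137] dividing [F_{137^45}:F_137] = 45, contradiction.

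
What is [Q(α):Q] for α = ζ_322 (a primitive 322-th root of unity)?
[Q(α):Q] = 132

The minimal polynomial of ζ_322 over Q is the 322-th cyclotomic polynomial Φ_322(x), which is irreducible over Q and has degree φ(322) = 132. Hence [Q(α):Q] = φ(322) = 132.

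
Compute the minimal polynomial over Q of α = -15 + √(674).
m_α(x) = x^2 + 30x - 449

From α + 15 = √(674), squaring gives (α + 15)^2 = 674, i.e. α^2 + 30α + 225 = 674, so α^2 + 30α - 449 = 0. The discriminant of x^2 + 30x - 449 is (30)^2 - 4·(-449) = 900 + 1796 = 2696, and 4·(674) is not a perfect square in Q since 674 is squarefree and ≠ 1. Hence x^2 + 30x - 449 is irreducible over Q and is the minimal polynomial of α.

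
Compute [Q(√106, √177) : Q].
[Q(√106, √177) : Q] = 4

[Q(√106):Q] = 2 (min poly x^2 - 106, irreducible since 106 is squarefree > 1). For the top step, suppose √177 ∈ Q(√106), say √177 = c + d√106 with c, d ∈ Q. Squaring: 177 = c^2 + 106d^2 + 2cd√106. Since √106 ∉ Q this forces 2cd = 0. If d = 0 then √177 = c ∈ Q, contradicting 177 squarefree > 1. If c = 0 then 177 = 106d^2, so 106·177 = (106d)^2 is a perfect square in Q — but 106·177 = 18762 is not a perfect square (since 106 and 177 are distinct squarefree integers). Contradiction. Hence √177 ∉ Q(√106), so x^2 - 177 stays irreducible over Q(√106) and [Q(√106, √177) : Q(√106)] = 2. By the tower law, [Q(√106, √177) : Q] = 2 · 2 = 4.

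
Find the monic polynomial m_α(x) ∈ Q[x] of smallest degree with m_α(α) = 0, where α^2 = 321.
m_α(x) = x^2 - 321

α satisfies α^2 - 321 = 0, so x^2 - 321 annihilates α. Since d = 321 is squarefree and ≠ 1, it is not a perfect square in Q, so x^2 - 321 has no rational root and is therefore irreducible over Q (a degree-2 polynomial over a field is irreducible iff it has no root). Hence m_α(x) = x^2 - 321.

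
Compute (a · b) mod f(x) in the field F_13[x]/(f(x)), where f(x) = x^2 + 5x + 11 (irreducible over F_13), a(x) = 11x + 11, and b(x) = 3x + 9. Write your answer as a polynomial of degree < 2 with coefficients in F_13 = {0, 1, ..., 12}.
a · b ≡ 6x + 9 (mod f(x))

Multiply in F_13[x]: a(x)·b(x) = (11x + 11)·(3x + 9) = 7x^2 + 2x + 8. This has degree ≥ 2, so divide by f(x) over F_13: 7x^2 + 2x + 8 = (7)·(x^2 + 5x + 11) + (6x + 9). Hence a·b ≡ 6x + 9 (mod f). (F_13[x]/(f) is a field with 13^2 = 169 elements since f is irreducible of degree 2.)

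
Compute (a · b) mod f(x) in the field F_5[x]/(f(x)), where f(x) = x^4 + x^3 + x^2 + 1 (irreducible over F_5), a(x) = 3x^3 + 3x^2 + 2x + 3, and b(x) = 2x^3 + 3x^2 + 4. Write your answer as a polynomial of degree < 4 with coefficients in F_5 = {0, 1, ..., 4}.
a · b ≡ 2x^3 + 2x^2 + 4x + 4 (mod f(x))

Multiply in F_5[x]: a(x)·b(x) = (3x^3 + 3x^2 + 2x + 3)·(2x^3 + 3x^2 + 4) = x^6 + 3x^4 + 4x^3 + x^2 + 3x + 2. This has degree ≥ 4, so divide by f(x) over F_5: x^6 + 3x^4 + 4x^3 + x^2 + 3x + 2 = (x^2 + 4x + 3)·(x^4 + x^3 + x^2 + 1) + (2x^3 + 2x^2 + 4x + 4). Hence a·b ≡ 2x^3 + 2x^2 + 4x + 4 (mod f). (F_5[x]/(f) is a field with 5^4 = 625 elements since f is irreducible of degree 4.)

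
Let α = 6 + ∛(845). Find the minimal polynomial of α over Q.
m_α(x) = x^3 - 18x^2 + 108x - 1061

Set β = α - 6 = ∛(845), so β^3 = 845. Then (α - 6)^3 - 845 = 0, i.e. α is a root of g(x) = (x - 6)^3 - 845 = x^3 - 18x^2 + 108x - 1061. Since g(x) = h(x - 6) where h(x) = x^3 - 845, and h is irreducible over Q (because 845 is not a perfect cube, so h has no rational root, and a monic cubic with no rational root is irreducible), g is also irreducible (irreducibility is preserved under the substitution x → x - 6). Hence m_α(x) = x^3 - 18x^2 + 108x - 1061.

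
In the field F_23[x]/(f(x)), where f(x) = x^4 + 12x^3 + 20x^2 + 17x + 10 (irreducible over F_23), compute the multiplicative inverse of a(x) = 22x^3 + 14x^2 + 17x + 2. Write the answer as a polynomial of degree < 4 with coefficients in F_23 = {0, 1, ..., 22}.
a(x)^(-1) ≡ 22x^3 + x^2 + 19x + 19 (mod f(x))

Since f is irreducible over F_23, F_23[x]/(f) is a field and a(x) ≠ 0 has an inverse. Apply the extended Euclidean algorithm to f(x) and a(x) in F_23[x]: f(x) = (22x + 20)·a(x) + (10x^2 + x + 16);  a(x) = (16x + 9)·(10x^2 + x + 16) + (5x + 19);  (10x^2 + x + 16) = (2x + 11)·(5x + 19) + (14). The last nonzero remainder is the constant 14 = gcd(f, a) in F_23. Back-substituting through the division chain expresses 14 = s(x)·a(x) + t(x)·f(x) with s(x) ≡ 9x^3 + 14x^2 + 13x + 13 (mod f), so (9x^3 + 14x^2 + 13x + 13)·a(x) ≡ 14 (mod f). Multiplying by 14^(-1) ≡ 5 in F_23 gives a(x)^(-1) ≡ 5·(9x^3 + 14x^2 + 13x + 13) ≡ 22x^3 + x^2 + 19x + 19 (mod f). Check: (22x^3 + 14x^2 + 17x + 2)·(22x^3 + x^2 + 19x + 19) = x^6 + 8x^5 + x^4 + 9x^3 + 16x^2 + 16x + 15 ≡ 1 (mod x^4 + 12x^3 + 20x^2 + 17x + 10).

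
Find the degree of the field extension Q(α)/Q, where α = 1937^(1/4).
[Q(α):Q] = 4

α is a root of x^4 - 1937. By Eisenstein's criterion at the prime p = 13 (which divides the constant term 1937 but p^2 = 169 does not, since 1937 is squarefree), x^4 - 1937 is irreducible over Q. Hence [Q(α):Q] = 4.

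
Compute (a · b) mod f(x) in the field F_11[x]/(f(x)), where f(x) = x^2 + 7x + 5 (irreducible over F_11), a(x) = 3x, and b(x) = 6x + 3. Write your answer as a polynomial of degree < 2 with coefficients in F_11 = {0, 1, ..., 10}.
a · b ≡ 4x + 9 (mod f(x))

Multiply in F_11[x]: a(x)·b(x) = (3x)·(6x + 3) = 7x^2 + 9x. This has degree ≥ 2, so divide by f(x) over F_11: 7x^2 + 9x = (7)·(x^2 + 7x + 5) + (4x + 9). Hence a·b ≡ 4x + 9 (mod f). (F_11[x]/(f) is a field with 11^2 = 121 elements since f is irreducible of degree 2.)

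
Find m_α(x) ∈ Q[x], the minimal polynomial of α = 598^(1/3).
m_α(x) = x^3 - 598

α satisfies α^3 = 598, so x^3 - 598 annihilates α. By the rational root test, a rational root p/q (in lowest terms) of x^3 - 598 would satisfy p^3 = 598 q^3, forcing q = 1 and p^3 = 598; but 598 is not a perfect cube, contradiction. A monic cubic over Q with no rational root is irreducible (any nontrivial factorization would include a linear factor). Hence x^3 - 598 is the minimal polynomial of α, and in particular [Q(α):Q] = 3.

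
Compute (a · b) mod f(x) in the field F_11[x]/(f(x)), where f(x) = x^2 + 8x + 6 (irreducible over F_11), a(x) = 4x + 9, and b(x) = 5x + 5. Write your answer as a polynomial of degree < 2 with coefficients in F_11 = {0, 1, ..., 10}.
a · b ≡ 4x + 2 (mod f(x))

Multiply in F_11[x]: a(x)·b(x) = (4x + 9)·(5x + 5) = 9x^2 + 10x + 1. This has degree ≥ 2, so divide by f(x) over F_11: 9x^2 + 10x + 1 = (9)·(x^2 + 8x + 6) + (4x + 2). Hence a·b ≡ 4x + 2 (mod f). (F_11[x]/(f) is a field with 11^2 = 121 elements since f is irreducible of degree 2.)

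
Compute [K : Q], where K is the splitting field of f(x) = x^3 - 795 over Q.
[K : Q] = 6

The roots of x^3 - 795 are ∛795, ω∛795, ω^2∛795 where ω = e^(2πi/3) is a primitive cube root of unity, so K = Q(∛795, ω). Now [Q(∛795):Q] = 3 (since 795 is not a perfect cube, x^3 - 795 is irreducible) and [Q(ω):Q] = 2. Both 2 and 3 divide [K:Q], and [K:Q] ≤ 3·2 = 6, so [K:Q] = 6. (Equivalently: Q(∛795) ⊂ R but ω ∉ R, so [K : Q(∛795)] = 2.)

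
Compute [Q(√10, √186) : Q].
[Q(√10, √186) : Q] = 4

[Q(√10):Q] = 2 (min poly x^2 - 10, irreducible since 10 is squarefree > 1). For the top step, suppose √186 ∈ Q(√10), say √186 = c + d√10 with c, d ∈ Q. Squaring: 186 = c^2 + 10d^2 + 2cd√10. Since √10 ∉ Q this forces 2cd = 0. If d = 0 then √186 = c ∈ Q, contradicting 186 squarefree > 1. If c = 0 then 186 = 10d^2, so 10·186 = (10d)^2 is a perfect square in Q — but 10·186 = 1860 is not a perfect square (since 10 and 186 are distinct squarefree integers). Contradiction. Hence √186 ∉ Q(√10), so x^2 - 186 stays irreducible over Q(√10) and [Q(√10, √186) : Q(√10)] = 2. By the tower law, [Q(√10, √186) : Q] = 2 · 2 = 4.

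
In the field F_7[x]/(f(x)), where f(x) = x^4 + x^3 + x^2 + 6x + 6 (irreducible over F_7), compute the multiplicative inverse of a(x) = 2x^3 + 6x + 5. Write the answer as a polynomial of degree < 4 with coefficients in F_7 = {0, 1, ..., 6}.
a(x)^(-1) ≡ 2x^2 + 6x (mod f(x))

Since f is irreducible over F_7, F_7[x]/(f) is a field and a(x) ≠ 0 has an inverse. Apply the extended Euclidean algorithm to f(x) and a(x) in F_7[x]: f(x) = (4x + 4)·a(x) + (5x^2 + 4x);  a(x) = (6x + 5)·(5x^2 + 4x) + (5). The last nonzero remainder is the constant 5 = gcd(f, a) in F_7. Back-substituting through the division chain expresses 5 = s(x)·a(x) + t(x)·f(x) with s(x) ≡ 3x^2 + 2x (mod f), so (3x^2 + 2x)·a(x) ≡ 5 (mod f). Multiplying by 5^(-1) ≡ 3 in F_7 gives a(x)^(-1) ≡ 3·(3x^2 + 2x) ≡ 2x^2 + 6x (mod f). Check: (2x^3 + 6x + 5)·(2x^2 + 6x) = 4x^5 + 5x^4 + 5x^3 + 4x^2 + 2x ≡ 1 (mod x^4 + x^3 + x^2 + 6x + 6).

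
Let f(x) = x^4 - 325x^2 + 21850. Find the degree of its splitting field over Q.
[K : Q] = 4

Solving the quadratic in x^2: x^2 = (325 ± √(325^2 - 4·21850))/2 = (325 ± √18225)/2 = (325 ± 135)/2, giving x^2 = 230 or x^2 = 95. So f(x) = (x^2 - 230)(x^2 - 95) and the roots of f are ±√230, ±√95. Hence the splitting field is K = Q(√230, √95). Since 230 and 95 are distinct squarefree integers > 1, their product 21850 is not a perfect square, so √95 ∉ Q(√230). By the tower law [K:Q] = [Q(√230,√95):Q(√230)] · [Q(√230):Q] = 2 · 2 = 4.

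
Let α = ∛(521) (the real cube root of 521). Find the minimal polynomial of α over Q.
m_α(x) = x^3 - 521

α satisfies α^3 = 521, so x^3 - 521 annihilates α. By the rational root test, a rational root p/q (in lowest terms) of x^3 - 521 would satisfy p^3 = 521 q^3, forcing q = 1 and p^3 = 521; but 521 is not a perfect cube, contradiction. A monic cubic over Q with no rational root is irreducible (any nontrivial factorization would include a linear factor). Hence x^3 - 521 is the minimal polynomial of α, and in particular [Q(α):Q] = 3.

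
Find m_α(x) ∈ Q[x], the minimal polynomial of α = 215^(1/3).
m_α(x) = x^3 - 215

α satisfies α^3 = 215, so x^3 - 215 annihilates α. By the rational root test, a rational root p/q (in lowest terms) of x^3 - 215 would satisfy p^3 = 215 q^3, forcing q = 1 and p^3 = 215; but 215 is not a perfect cube, contradiction. A monic cubic over Q with no rational root is irreducible (any nontrivial factorization would include a linear factor). Hence x^3 - 215 is the minimal polynomial of α, and in particular [Q(α):Q] = 3.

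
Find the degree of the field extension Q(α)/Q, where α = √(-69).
[Q(α):Q] = 2

[Q(α):Q] equals the degree of the minimal polynomial of α. Here α^2 = -69 and x^2 + 69 is irreducible (d = -69 is squarefree, ≠ 1, hence not a square), so deg(m_α) = 2. Thus [Q(α):Q] = 2.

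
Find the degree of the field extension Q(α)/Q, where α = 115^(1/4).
[Q(α):Q] = 4

α is a root of x^4 - 115. By Eisenstein's criterion at the prime p = 5 (which divides the constant term 115 but p^2 = 25 does not, since 115 is squarefree), x^4 - 115 is irreducible over Q. Hence [Q(α):Q] = 4.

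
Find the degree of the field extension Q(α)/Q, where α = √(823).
[Q(α):Q] = 2

[Q(α):Q] equals the degree of the minimal polynomial of α. Here α^2 = 823 and x^2 - 823 is irreducible (d = 823 is squarefree, ≠ 1, hence not a square), so deg(m_α) = 2. Thus [Q(α):Q] = 2.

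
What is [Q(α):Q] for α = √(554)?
[Q(α):Q] = 2

[Q(α):Q] equals the degree of the minimal polynomial of α. Here α^2 = 554 and x^2 - 554 is irreducible (d = 554 is squarefree, ≠ 1, hence not a square), so deg(m_α) = 2. Thus [Q(α):Q] = 2.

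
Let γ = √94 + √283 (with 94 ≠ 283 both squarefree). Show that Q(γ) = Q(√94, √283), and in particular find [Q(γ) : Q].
[Q(γ) : Q] = 4 (equivalently, Q(γ) = Q(√94, √283))

Obviously Q(γ) ⊆ Q(√94, √283), and [Q(√94, √283):Q] = 4 (since 94, 283 are distinct squarefree integers > 1 with 26602 not a perfect square). To show equality we compute the minimal polynomial of γ. From γ = √94 + √283: γ^2 = 94 + 2√(26602) + 283 = 377 + 2√(26602), so γ^2 - 377 = 2√(26602); squaring, (γ^2 - 377)^2 = 4·26602, i.e. γ^4 - 754γ^2 + 142129 - 106408 = 0, i.e. γ^4 - 754γ^2 + 35721 = 0. So γ is a root of x^4 - 754x^2 + 35721. This polynomial is irreducible over Q: it has no rational root (each ±√94 ± √283 is irrational), and any factorization into two quadratics over Q would force √(26602) ∈ Q (pairing opposite roots) or √94, √283 ∈ Q (other pairings), all impossible. Hence [Q(γ):Q] = 4 = [Q(√94, √283):Q], so Q(γ) = Q(√94, √283).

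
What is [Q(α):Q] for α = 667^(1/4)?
[Q(α):Q] = 4

α is a root of x^4 - 667. By Eisenstein's criterion at the prime p = 23 (which divides the constant term 667 but p^2 = 529 does not, since 667 is squarefree), x^4 - 667 is irreducible over Q. Hence [Q(α):Q] = 4.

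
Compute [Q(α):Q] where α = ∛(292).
[Q(α):Q] = 3

The minimal polynomial of α is x^3 - 292, irreducible over Q since 292 is not a perfect cube (so x^3 - 292 has no rational root). Hence [Q(α):Q] = deg(m_α) = 3.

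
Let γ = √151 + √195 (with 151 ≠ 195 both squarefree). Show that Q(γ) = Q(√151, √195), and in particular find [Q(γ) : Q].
[Q(γ) : Q] = 4 (equivalently, Q(γ) = Q(√151, √195))

Obviously Q(γ) ⊆ Q(√151, √195), and [Q(√151, √195):Q] = 4 (since 151, 195 are distinct squarefree integers > 1 with 29445 not a perfect square). To show equality we compute the minimal polynomial of γ. From γ = √151 + √195: γ^2 = 151 + 2√(29445) + 195 = 346 + 2√(29445), so γ^2 - 346 = 2√(29445); squaring, (γ^2 - 346)^2 = 4·29445, i.e. γ^4 - 692γ^2 + 119716 - 117780 = 0, i.e. γ^4 - 692γ^2 + 1936 = 0. So γ is a root of x^4 - 692x^2 + 1936. This polynomial is irreducible over Q: it has no rational root (each ±√151 ± √195 is irrational), and any factorization into two quadratics over Q would force √(29445) ∈ Q (pairing opposite roots) or √151, √195 ∈ Q (other pairings), all impossible. Hence [Q(γ):Q] = 4 = [Q(√151, √195):Q], so Q(γ) = Q(√151, √195).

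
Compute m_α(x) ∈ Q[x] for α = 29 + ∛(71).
m_α(x) = x^3 - 87x^2 + 2523x - 24460

Set β = α - 29 = ∛(71), so β^3 = 71. Then (α - 29)^3 - 71 = 0, i.e. α is a root of g(x) = (x - 29)^3 - 71 = x^3 - 87x^2 + 2523x - 24460. Since g(x) = h(x - 29) where h(x) = x^3 - 71, and h is irreducible over Q (because 71 is not a perfect cube, so h has no rational root, and a monic cubic with no rational root is irreducible), g is also irreducible (irreducibility is preserved under the substitution x → x - 29). Hence m_α(x) = x^3 - 87x^2 + 2523x - 24460.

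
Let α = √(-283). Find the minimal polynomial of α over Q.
m_α(x) = x^2 + 283

α satisfies α^2 + 283 = 0, so x^2 + 283 annihilates α. Since d = -283 is squarefree and ≠ 1, it is not a perfect square in Q, so x^2 + 283 has no rational root and is therefore irreducible over Q (a degree-2 polynomial over a field is irreducible iff it has no root). Hence m_α(x) = x^2 + 283.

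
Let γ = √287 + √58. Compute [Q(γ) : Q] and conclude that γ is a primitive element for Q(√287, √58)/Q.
[Q(γ) : Q] = 4 (equivalently, Q(γ) = Q(√287, √58))

Obviously Q(γ) ⊆ Q(√287, √58), and [Q(√287, √58):Q] = 4 (since 287, 58 are distinct squarefree integers > 1 with 16646 not a perfect square). To show equality we compute the minimal polynomial of γ. From γ = √287 + √58: γ^2 = 287 + 2√(16646) + 58 = 345 + 2√(16646), so γ^2 - 345 = 2√(16646); squaring, (γ^2 - 345)^2 = 4·16646, i.e. γ^4 - 690γ^2 + 119025 - 66584 = 0, i.e. γ^4 - 690γ^2 + 52441 = 0. So γ is a root of x^4 - 690x^2 + 52441. This polynomial is irreducible over Q: it has no rational root (each ±√287 ± √58 is irrational), and any factorization into two quadratics over Q would force √(16646) ∈ Q (pairing opposite roots) or √287, √58 ∈ Q (other pairings), all impossible. Hence [Q(γ):Q] = 4 = [Q(√287, √58):Q], so Q(γ) = Q(√287, √58).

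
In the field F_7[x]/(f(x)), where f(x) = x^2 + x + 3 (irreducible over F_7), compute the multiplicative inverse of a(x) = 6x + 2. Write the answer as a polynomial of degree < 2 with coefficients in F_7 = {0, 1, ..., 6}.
a(x)^(-1) ≡ 4x + 5 (mod f(x))

Since f is irreducible over F_7, F_7[x]/(f) is a field and a(x) ≠ 0 has an inverse. Apply the extended Euclidean algorithm to f(x) and a(x) in F_7[x]: f(x) = (6x + 4)·a(x) + (2). The last nonzero remainder is the constant 2 = gcd(f, a) in F_7. Back-substituting through the division chain expresses 2 = s(x)·a(x) + t(x)·f(x) with s(x) ≡ x + 3 (mod f), so (x + 3)·a(x) ≡ 2 (mod f). Multiplying by 2^(-1) ≡ 4 in F_7 gives a(x)^(-1) ≡ 4·(x + 3) ≡ 4x + 5 (mod f). Check: (6x + 2)·(4x + 5) = 3x^2 + 3x + 3 ≡ 1 (mod x^2 + x + 3).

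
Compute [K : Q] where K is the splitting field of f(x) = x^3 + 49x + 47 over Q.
[K : Q] = 6

By the rational root test, any rational root of the monic integer polynomial f(x) = x^3 + 49x + 47 must be an integer dividing the constant term 47, i.e. one of ±{1, 47}. Evaluating: f(1) = 97, f(-1) = -3, f(47) = 106173, f(-47) = -106079; none is 0, so f has no rational root and is therefore irreducible over Q (a cubic with no linear factor over a field is irreducible). For an irreducible cubic, the Galois group is A_3 or S_3 according as the discriminant disc(f) = -4a^3 - 27b^2 = -4·(49)^3 - 27·(47)^2 = -530239 is or is not a square in Q. Here disc(f) = -530239 is not a perfect square in Q, so the Galois group of f over Q is not contained in A_3 and must be all of S_3. The splitting field has degree |S_3| = 6 over Q, so [K : Q] = 6.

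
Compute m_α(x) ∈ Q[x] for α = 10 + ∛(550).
m_α(x) = x^3 - 30x^2 + 300x - 1550

Set β = α - 10 = ∛(550), so β^3 = 550. Then (α - 10)^3 - 550 = 0, i.e. α is a root of g(x) = (x - 10)^3 - 550 = x^3 - 30x^2 + 300x - 1550. Since g(x) = h(x - 10) where h(x) = x^3 - 550, and h is irreducible over Q (because 550 is not a perfect cube, so h has no rational root, and a monic cubic with no rational root is irreducible), g is also irreducible (irreducibility is preserved under the substitution x → x - 10). Hence m_α(x) = x^3 - 30x^2 + 300x - 1550.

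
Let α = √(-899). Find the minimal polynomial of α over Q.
m_α(x) = x^2 + 899

α satisfies α^2 + 899 = 0, so x^2 + 899 annihilates α. Since d = -899 is squarefree and ≠ 1, it is not a perfect square in Q, so x^2 + 899 has no rational root and is therefore irreducible over Q (a degree-2 polynomial over a field is irreducible iff it has no root). Hence m_α(x) = x^2 + 899.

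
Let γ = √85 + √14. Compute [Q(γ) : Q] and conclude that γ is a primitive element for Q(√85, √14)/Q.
[Q(γ) : Q] = 4 (equivalently, Q(γ) = Q(√85, √14))

Obviously Q(γ) ⊆ Q(√85, √14), and [Q(√85, √14):Q] = 4 (since 85, 14 are distinct squarefree integers > 1 with 1190 not a perfect square). To show equality we compute the minimal polynomial of γ. From γ = √85 + √14: γ^2 = 85 + 2√(1190) + 14 = 99 + 2√(1190), so γ^2 - 99 = 2√(1190); squaring, (γ^2 - 99)^2 = 4·1190, i.e. γ^4 - 198γ^2 + 9801 - 4760 = 0, i.e. γ^4 - 198γ^2 + 5041 = 0. So γ is a root of x^4 - 198x^2 + 5041. This polynomial is irreducible over Q: it has no rational root (each ±√85 ± √14 is irrational), and any factorization into two quadratics over Q would force √(1190) ∈ Q (pairing opposite roots) or √85, √14 ∈ Q (other pairings), all impossible. Hence [Q(γ):Q] = 4 = [Q(√85, √14):Q], so Q(γ) = Q(√85, √14).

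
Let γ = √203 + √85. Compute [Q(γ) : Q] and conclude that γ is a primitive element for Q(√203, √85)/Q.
[Q(γ) : Q] = 4 (equivalently, Q(γ) = Q(√203, √85))

Obviously Q(γ) ⊆ Q(√203, √85), and [Q(√203, √85):Q] = 4 (since 203, 85 are distinct squarefree integers > 1 with 17255 not a perfect square). To show equality we compute the minimal polynomial of γ. From γ = √203 + √85: γ^2 = 203 + 2√(17255) + 85 = 288 + 2√(17255), so γ^2 - 288 = 2√(17255); squaring, (γ^2 - 288)^2 = 4·17255, i.e. γ^4 - 576γ^2 + 82944 - 69020 = 0, i.e. γ^4 - 576γ^2 + 13924 = 0. So γ is a root of x^4 - 576x^2 + 13924. This polynomial is irreducible over Q: it has no rational root (each ±√203 ± √85 is irrational), and any factorization into two quadratics over Q would force √(17255) ∈ Q (pairing opposite roots) or √203, √85 ∈ Q (other pairings), all impossible. Hence [Q(γ):Q] = 4 = [Q(√203, √85):Q], so Q(γ) = Q(√203, √85).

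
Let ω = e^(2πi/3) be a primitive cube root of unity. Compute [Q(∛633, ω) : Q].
[Q(∛633, ω) : Q] = 6

[Q(∛633):Q] = 3 (min poly x^3 - 633, irreducible since 633 is not a perfect cube). [Q(ω):Q] = 2 (min poly x^2 + x + 1). Since Q(∛633) ⊂ R and ω ∉ R, we have ω ∉ Q(∛633), so x^2 + x + 1 remains irreducible over Q(∛633) and [Q(∛633, ω) : Q(∛633)] = 2. By the tower law, [Q(∛633, ω) : Q] = 3 · 2 = 6. (In fact Q(∛633, ω) is the splitting field of x^3 - 633 over Q.)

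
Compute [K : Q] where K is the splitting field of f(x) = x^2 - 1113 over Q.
[K : Q] = 2

f(x) = x^2 - 1113 factors as (x - √1113)(x + √1113). The splitting field is K = Q(√1113). Since 1113 is squarefree and > 1, it is not a perfect square, so x^2 - 1113 is irreducible over Q and [Q(√1113) : Q] = 2. Hence [K : Q] = 2.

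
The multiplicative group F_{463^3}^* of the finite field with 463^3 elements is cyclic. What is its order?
|F_{463^3}^*| = 99252846

F_{463^3} has 463^3 = 99252847 elements; its multiplicative group consists of all nonzero elements, so |F_{463^3}^*| = 99252847 - 1 = 99252846. (It is cyclic since any finite subgroup of the multiplicative group of a field is cyclic.)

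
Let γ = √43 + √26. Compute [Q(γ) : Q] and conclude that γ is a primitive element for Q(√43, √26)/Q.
[Q(γ) : Q] = 4 (equivalently, Q(γ) = Q(√43, √26))

Obviously Q(γ) ⊆ Q(√43, √26), and [Q(√43, √26):Q] = 4 (since 43, 26 are distinct squarefree integers > 1 with 1118 not a perfect square). To show equality we compute the minimal polynomial of γ. From γ = √43 + √26: γ^2 = 43 + 2√(1118) + 26 = 69 + 2√(1118), so γ^2 - 69 = 2√(1118); squaring, (γ^2 - 69)^2 = 4·1118, i.e. γ^4 - 138γ^2 + 4761 - 4472 = 0, i.e. γ^4 - 138γ^2 + 289 = 0. So γ is a root of x^4 - 138x^2 + 289. This polynomial is irreducible over Q: it has no rational root (each ±√43 ± √26 is irrational), and any factorization into two quadratics over Q would force √(1118) ∈ Q (pairing opposite roots) or √43, √26 ∈ Q (other pairings), all impossible. Hence [Q(γ):Q] = 4 = [Q(√43, √26):Q], so Q(γ) = Q(√43, √26).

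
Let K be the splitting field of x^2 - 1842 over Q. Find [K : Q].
[K : Q] = 2

f(x) = x^2 - 1842 factors as (x - √1842)(x + √1842). The splitting field is K = Q(√1842). Since 1842 is squarefree and > 1, it is not a perfect square, so x^2 - 1842 is irreducible over Q and [Q(√1842) : Q] = 2. Hence [K : Q] = 2.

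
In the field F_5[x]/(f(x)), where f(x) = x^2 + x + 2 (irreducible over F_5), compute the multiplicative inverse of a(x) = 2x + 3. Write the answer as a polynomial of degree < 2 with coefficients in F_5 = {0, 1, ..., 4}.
a(x)^(-1) ≡ 3x + 1 (mod f(x))

Since f is irreducible over F_5, F_5[x]/(f) is a field and a(x) ≠ 0 has an inverse. Apply the extended Euclidean algorithm to f(x) and a(x) in F_5[x]: f(x) = (3x + 1)·a(x) + (4). The last nonzero remainder is the constant 4 = gcd(f, a) in F_5. Back-substituting through the division chain expresses 4 = s(x)·a(x) + t(x)·f(x) with s(x) ≡ 2x + 4 (mod f), so (2x + 4)·a(x) ≡ 4 (mod f). Multiplying by 4^(-1) ≡ 4 in F_5 gives a(x)^(-1) ≡ 4·(2x + 4) ≡ 3x + 1 (mod f). Check: (2x + 3)·(3x + 1) = x^2 + x + 3 ≡ 1 (mod x^2 + x + 2).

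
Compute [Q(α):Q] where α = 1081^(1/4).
[Q(α):Q] = 4

α is a root of x^4 - 1081. By Eisenstein's criterion at the prime p = 23 (which divides the constant term 1081 but p^2 = 529 does not, since 1081 is squarefree), x^4 - 1081 is irreducible over Q. Hence [Q(α):Q] = 4.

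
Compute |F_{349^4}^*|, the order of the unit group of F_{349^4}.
|F_{349^4}^*| = 14835483600

F_{349^4} has 349^4 = 14835483601 elements; its multiplicative group consists of all nonzero elements, so |F_{349^4}^*| = 14835483601 - 1 = 14835483600. (It is cyclic since any finite subgroup of the multiplicative group of a field is cyclic.)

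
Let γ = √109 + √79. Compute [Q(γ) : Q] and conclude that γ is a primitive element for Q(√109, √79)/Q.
[Q(γ) : Q] = 4 (equivalently, Q(γ) = Q(√109, √79))

Obviously Q(γ) ⊆ Q(√109, √79), and [Q(√109, √79):Q] = 4 (since 109, 79 are distinct squarefree integers > 1 with 8611 not a perfect square). To show equality we compute the minimal polynomial of γ. From γ = √109 + √79: γ^2 = 109 + 2√(8611) + 79 = 188 + 2√(8611), so γ^2 - 188 = 2√(8611); squaring, (γ^2 - 188)^2 = 4·8611, i.e. γ^4 - 376γ^2 + 35344 - 34444 = 0, i.e. γ^4 - 376γ^2 + 900 = 0. So γ is a root of x^4 - 376x^2 + 900. This polynomial is irreducible over Q: it has no rational root (each ±√109 ± √79 is irrational), and any factorization into two quadratics over Q would force √(8611) ∈ Q (pairing opposite roots) or √109, √79 ∈ Q (other pairings), all impossible. Hence [Q(γ):Q] = 4 = [Q(√109, √79):Q], so Q(γ) = Q(√109, √79).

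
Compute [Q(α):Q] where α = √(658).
[Q(α):Q] = 2

[Q(α):Q] equals the degree of the minimal polynomial of α. Here α^2 = 658 and x^2 - 658 is irreducible (d = 658 is squarefree, ≠ 1, hence not a square), so deg(m_α) = 2. Thus [Q(α):Q] = 2.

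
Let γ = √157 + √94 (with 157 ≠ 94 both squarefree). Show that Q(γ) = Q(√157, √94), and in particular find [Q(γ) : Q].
[Q(γ) : Q] = 4 (equivalently, Q(γ) = Q(√157, √94))

Obviously Q(γ) ⊆ Q(√157, √94), and [Q(√157, √94):Q] = 4 (since 157, 94 are distinct squarefree integers > 1 with 14758 not a perfect square). To show equality we compute the minimal polynomial of γ. From γ = √157 + √94: γ^2 = 157 + 2√(14758) + 94 = 251 + 2√(14758), so γ^2 - 251 = 2√(14758); squaring, (γ^2 - 251)^2 = 4·14758, i.e. γ^4 - 502γ^2 + 63001 - 59032 = 0, i.e. γ^4 - 502γ^2 + 3969 = 0. So γ is a root of x^4 - 502x^2 + 3969. This polynomial is irreducible over Q: it has no rational root (each ±√157 ± √94 is irrational), and any factorization into two quadratics over Q would force √(14758) ∈ Q (pairing opposite roots) or √157, √94 ∈ Q (other pairings), all impossible. Hence [Q(γ):Q] = 4 = [Q(√157, √94):Q], so Q(γ) = Q(√157, √94).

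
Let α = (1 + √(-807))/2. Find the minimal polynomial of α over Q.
m_α(x) = x^2 - x + 202

From 2α - 1 = √(-807), squaring gives (2α - 1)^2 = -807, i.e. 4α^2 - 4α + 1 = -807, so α^2 - α + (1 + 807)/4 = 0. Since -807 ≡ 1 (mod 4), (1 + 807)/4 = 202 ∈ Z. The polynomial x^2 - x + 202 has discriminant 1 - 4·(202) = -807, which is not a perfect square in Q (d = -807 is squarefree and ≠ 1), so x^2 - x + 202 is irreducible over Q. It is the minimal polynomial of α.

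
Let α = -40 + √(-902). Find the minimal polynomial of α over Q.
m_α(x) = x^2 + 80x + 2502

From α + 40 = √(-902), squaring gives (α + 40)^2 = -902, i.e. α^2 + 80α + 1600 = -902, so α^2 + 80α + 2502 = 0. The discriminant of x^2 + 80x + 2502 is (80)^2 - 4·(2502) = 6400 - 10008 = -3608, and 4·(-902) is not a perfect square in Q since -902 is squarefree and ≠ 1. Hence x^2 + 80x + 2502 is irreducible over Q and is the minimal polynomial of α.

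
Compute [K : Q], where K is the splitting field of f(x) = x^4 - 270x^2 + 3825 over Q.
[K : Q] = 4

Solving the quadratic in x^2: x^2 = (270 ± √(270^2 - 4·3825))/2 = (270 ± √57600)/2 = (270 ± 240)/2, giving x^2 = 15 or x^2 = 255. So f(x) = (x^2 - 15)(x^2 - 255) and the roots of f are ±√15, ±√255. Hence the splitting field is K = Q(√15, √255). Since 15 and 255 are distinct squarefree integers > 1, their product 3825 is not a perfect square, so √255 ∉ Q(√15). By the tower law [K:Q] = [Q(√15,√255):Q(√15)] · [Q(√15):Q] = 2 · 2 = 4.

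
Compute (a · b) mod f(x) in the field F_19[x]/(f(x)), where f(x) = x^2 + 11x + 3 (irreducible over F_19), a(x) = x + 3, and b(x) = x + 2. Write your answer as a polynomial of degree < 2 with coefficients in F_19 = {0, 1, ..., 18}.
a · b ≡ 13x + 3 (mod f(x))

Multiply in F_19[x]: a(x)·b(x) = (x + 3)·(x + 2) = x^2 + 5x + 6. This has degree ≥ 2, so divide by f(x) over F_19: x^2 + 5x + 6 = (1)·(x^2 + 11x + 3) + (13x + 3). Hence a·b ≡ 13x + 3 (mod f). (F_19[x]/(f) is a field with 19^2 = 361 elements since f is irreducible of degree 2.)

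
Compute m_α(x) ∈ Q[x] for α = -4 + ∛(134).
m_α(x) = x^3 + 12x^2 + 48x - 70

Set β = α + 4 = ∛(134), so β^3 = 134. Then (α + 4)^3 - 134 = 0, i.e. α is a root of g(x) = (x + 4)^3 - 134 = x^3 + 12x^2 + 48x - 70. Since g(x) = h(x + 4) where h(x) = x^3 - 134, and h is irreducible over Q (because 134 is not a perfect cube, so h has no rational root, and a monic cubic with no rational root is irreducible), g is also irreducible (irreducibility is preserved under the substitution x → x + 4). Hence m_α(x) = x^3 + 12x^2 + 48x - 70.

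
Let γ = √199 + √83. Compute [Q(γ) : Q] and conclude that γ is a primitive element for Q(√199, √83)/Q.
[Q(γ) : Q] = 4 (equivalently, Q(γ) = Q(√199, √83))

Obviously Q(γ) ⊆ Q(√199, √83), and [Q(√199, √83):Q] = 4 (since 199, 83 are distinct squarefree integers > 1 with 16517 not a perfect square). To show equality we compute the minimal polynomial of γ. From γ = √199 + √83: γ^2 = 199 + 2√(16517) + 83 = 282 + 2√(16517), so γ^2 - 282 = 2√(16517); squaring, (γ^2 - 282)^2 = 4·16517, i.e. γ^4 - 564γ^2 + 79524 - 66068 = 0, i.e. γ^4 - 564γ^2 + 13456 = 0. So γ is a root of x^4 - 564x^2 + 13456. This polynomial is irreducible over Q: it has no rational root (each ±√199 ± √83 is irrational), and any factorization into two quadratics over Q would force √(16517) ∈ Q (pairing opposite roots) or √199, √83 ∈ Q (other pairings), all impossible. Hence [Q(γ):Q] = 4 = [Q(√199, √83):Q], so Q(γ) = Q(√199, √83).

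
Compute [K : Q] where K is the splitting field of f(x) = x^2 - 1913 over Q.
[K : Q] = 2

f(x) = x^2 - 1913 factors as (x - √1913)(x + √1913). The splitting field is K = Q(√1913). Since 1913 is squarefree and > 1, it is not a perfect square, so x^2 - 1913 is irreducible over Q and [Q(√1913) : Q] = 2. Hence [K : Q] = 2.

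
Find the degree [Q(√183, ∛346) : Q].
[Q(√183, ∛346) : Q] = 6

Let L = Q(√183, ∛346). Since Q(√183) ⊂ L and [Q(√183):Q] = 2, the tower law gives 2 | [L:Q]. Likewise Q(∛346) ⊂ L with [Q(∛346):Q] = 3 (because 346 is not a perfect cube), so 3 | [L:Q]. As gcd(2,3) = 1, [L:Q] is divisible by 6. Conversely L is generated over Q by √183 and ∛346, so [L:Q] ≤ 2·3 = 6. Therefore [Q(√183, ∛346) : Q] = 6.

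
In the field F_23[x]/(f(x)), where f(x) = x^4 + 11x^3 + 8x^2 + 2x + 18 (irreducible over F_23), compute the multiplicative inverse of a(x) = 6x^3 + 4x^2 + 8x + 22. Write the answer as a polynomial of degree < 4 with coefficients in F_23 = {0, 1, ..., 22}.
a(x)^(-1) ≡ 19x^3 + 13x^2 + 16x + 8 (mod f(x))

Since f is irreducible over F_23, F_23[x]/(f) is a field and a(x) ≠ 0 has an inverse. Apply the extended Euclidean algorithm to f(x) and a(x) in F_23[x]: f(x) = (4x + 3)·a(x) + (10x^2 + 5x + 21);  a(x) = (19x + 7)·(10x^2 + 5x + 21) + (11x + 13);  (10x^2 + 5x + 21) = (3x + 22)·(11x + 13) + (11). The last nonzero remainder is the constant 11 = gcd(f, a) in F_23. Back-substituting through the division chain expresses 11 = s(x)·a(x) + t(x)·f(x) with s(x) ≡ 2x^3 + 5x^2 + 15x + 19 (mod f), so (2x^3 + 5x^2 + 15x + 19)·a(x) ≡ 11 (mod f). Multiplying by 11^(-1) ≡ 21 in F_23 gives a(x)^(-1) ≡ 21·(2x^3 + 5x^2 + 15x + 19) ≡ 19x^3 + 13x^2 + 16x + 8 (mod f). Check: (6x^3 + 4x^2 + 8x + 22)·(19x^3 + 13x^2 + 16x + 8) = 22x^6 + 16x^5 + x^4 + 13x^3 + 9x^2 + 2x + 15 ≡ 1 (mod x^4 + 11x^3 + 8x^2 + 2x + 18).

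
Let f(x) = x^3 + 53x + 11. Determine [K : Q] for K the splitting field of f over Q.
[K : Q] = 6

By the rational root test, any rational root of the monic integer polynomial f(x) = x^3 + 53x + 11 must be an integer dividing the constant term 11, i.e. one of ±{1, 11}. Evaluating: f(1) = 65, f(-1) = -43, f(11) = 1925, f(-11) = -1903; none is 0, so f has no rational root and is therefore irreducible over Q (a cubic with no linear factor over a field is irreducible). For an irreducible cubic, the Galois group is A_3 or S_3 according as the discriminant disc(f) = -4a^3 - 27b^2 = -4·(53)^3 - 27·(11)^2 = -598775 is or is not a square in Q. Here disc(f) = -598775 is not a perfect square in Q, so the Galois group of f over Q is not contained in A_3 and must be all of S_3. The splitting field has degree |S_3| = 6 over Q, so [K : Q] = 6.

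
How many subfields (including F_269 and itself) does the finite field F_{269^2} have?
F_{269^2} has 2 subfields

The subfields of F_{p^n} are exactly the fields F_{p^d} for d | n (each is the fixed field of the unique index-d subgroup of Gal(F_{p^n}/F_p) ≅ Z/nZ). The divisors of n = 2 are {1, 2}, giving 2 subfields: F_{269^1}, F_{269^2}.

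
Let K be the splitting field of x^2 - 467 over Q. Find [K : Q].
[K : Q] = 2

f(x) = x^2 - 467 factors as (x - √467)(x + √467). The splitting field is K = Q(√467). Since 467 is squarefree and > 1, it is not a perfect square, so x^2 - 467 is irreducible over Q and [Q(√467) : Q] = 2. Hence [K : Q] = 2.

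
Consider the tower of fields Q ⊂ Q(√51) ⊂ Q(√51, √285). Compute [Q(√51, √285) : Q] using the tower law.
[Q(√51, √285) : Q] = 4

[Q(√51):Q] = 2 (min poly x^2 - 51, irreducible since 51 is squarefree > 1). For the top step, suppose √285 ∈ Q(√51), say √285 = c + d√51 with c, d ∈ Q. Squaring: 285 = c^2 + 51d^2 + 2cd√51. Since √51 ∉ Q this forces 2cd = 0. If d = 0 then √285 = c ∈ Q, contradicting 285 squarefree > 1. If c = 0 then 285 = 51d^2, so 51·285 = (51d)^2 is a perfect square in Q — but 51·285 = 14535 is not a perfect square (since 51 and 285 are distinct squarefree integers). Contradiction. Hence √285 ∉ Q(√51), so x^2 - 285 stays irreducible over Q(√51) and [Q(√51, √285) : Q(√51)] = 2. By the tower law, [Q(√51, √285) : Q] = 2 · 2 = 4.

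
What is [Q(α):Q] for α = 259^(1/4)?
[Q(α):Q] = 4

α is a root of x^4 - 259. By Eisenstein's criterion at the prime p = 7 (which divides the constant term 259 but p^2 = 49 does not, since 259 is squarefree), x^4 - 259 is irreducible over Q. Hence [Q(α):Q] = 4.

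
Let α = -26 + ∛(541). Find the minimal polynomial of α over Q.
m_α(x) = x^3 + 78x^2 + 2028x + 17035

Set β = α + 26 = ∛(541), so β^3 = 541. Then (α + 26)^3 - 541 = 0, i.e. α is a root of g(x) = (x + 26)^3 - 541 = x^3 + 78x^2 + 2028x + 17035. Since g(x) = h(x + 26) where h(x) = x^3 - 541, and h is irreducible over Q (because 541 is not a perfect cube, so h has no rational root, and a monic cubic with no rational root is irreducible), g is also irreducible (irreducibility is preserved under the substitution x → x + 26). Hence m_α(x) = x^3 + 78x^2 + 2028x + 17035.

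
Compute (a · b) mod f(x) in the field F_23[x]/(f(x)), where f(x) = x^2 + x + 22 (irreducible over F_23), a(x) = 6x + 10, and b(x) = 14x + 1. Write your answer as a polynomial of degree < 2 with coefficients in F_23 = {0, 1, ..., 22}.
a · b ≡ 16x + 2 (mod f(x))

Multiply in F_23[x]: a(x)·b(x) = (6x + 10)·(14x + 1) = 15x^2 + 8x + 10. This has degree ≥ 2, so divide by f(x) over F_23: 15x^2 + 8x + 10 = (15)·(x^2 + x + 22) + (16x + 2). Hence a·b ≡ 16x + 2 (mod f). (F_23[x]/(f) is a field with 23^2 = 529 elements since f is irreducible of degree 2.)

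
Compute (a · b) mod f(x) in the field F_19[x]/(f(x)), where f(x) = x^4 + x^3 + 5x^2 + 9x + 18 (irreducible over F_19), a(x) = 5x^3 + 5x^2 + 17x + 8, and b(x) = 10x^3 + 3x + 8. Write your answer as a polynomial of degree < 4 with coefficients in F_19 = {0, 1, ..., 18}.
a · b ≡ 16x^3 + 10x^2 + 4x + 18 (mod f(x))

Multiply in F_19[x]: a(x)·b(x) = (5x^3 + 5x^2 + 17x + 8)·(10x^3 + 3x + 8) = 12x^6 + 12x^5 + 14x^4 + 2x^3 + 15x^2 + 8x + 7. This has degree ≥ 4, so divide by f(x) over F_19: 12x^6 + 12x^5 + 14x^4 + 2x^3 + 15x^2 + 8x + 7 = (12x^2 + 11)·(x^4 + x^3 + 5x^2 + 9x + 18) + (16x^3 + 10x^2 + 4x + 18). Hence a·b ≡ 16x^3 + 10x^2 + 4x + 18 (mod f). (F_19[x]/(f) is a field with 19^4 = 130321 elements since f is irreducible of degree 4.)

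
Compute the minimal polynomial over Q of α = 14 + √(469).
m_α(x) = x^2 - 28x - 273

From α - 14 = √(469), squaring gives (α - 14)^2 = 469, i.e. α^2 - 28α + 196 = 469, so α^2 - 28α - 273 = 0. The discriminant of x^2 - 28x - 273 is (-28)^2 - 4·(-273) = 784 + 1092 = 1876, and 4·(469) is not a perfect square in Q since 469 is squarefree and ≠ 1. Hence x^2 - 28x - 273 is irreducible over Q and is the minimal polynomial of α.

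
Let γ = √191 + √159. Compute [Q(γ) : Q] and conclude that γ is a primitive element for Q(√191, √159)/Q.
[Q(γ) : Q] = 4 (equivalently, Q(γ) = Q(√191, √159))

Obviously Q(γ) ⊆ Q(√191, √159), and [Q(√191, √159):Q] = 4 (since 191, 159 are distinct squarefree integers > 1 with 30369 not a perfect square). To show equality we compute the minimal polynomial of γ. From γ = √191 + √159: γ^2 = 191 + 2√(30369) + 159 = 350 + 2√(30369), so γ^2 - 350 = 2√(30369); squaring, (γ^2 - 350)^2 = 4·30369, i.e. γ^4 - 700γ^2 + 122500 - 121476 = 0, i.e. γ^4 - 700γ^2 + 1024 = 0. So γ is a root of x^4 - 700x^2 + 1024. This polynomial is irreducible over Q: it has no rational root (each ±√191 ± √159 is irrational), and any factorization into two quadratics over Q would force √(30369) ∈ Q (pairing opposite roots) or √191, √159 ∈ Q (other pairings), all impossible. Hence [Q(γ):Q] = 4 = [Q(√191, √159):Q], so Q(γ) = Q(√191, √159).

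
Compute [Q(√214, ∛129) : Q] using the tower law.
[Q(√214, ∛129) : Q] = 6

Let L = Q(√214, ∛129). Since Q(√214) ⊂ L and [Q(√214):Q] = 2, the tower law gives 2 | [L:Q]. Likewise Q(∛129) ⊂ L with [Q(∛129):Q] = 3 (because 129 is not a perfect cube), so 3 | [L:Q]. As gcd(2,3) = 1, [L:Q] is divisible by 6. Conversely L is generated over Q by √214 and ∛129, so [L:Q] ≤ 2·3 = 6. Therefore [Q(√214, ∛129) : Q] = 6.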